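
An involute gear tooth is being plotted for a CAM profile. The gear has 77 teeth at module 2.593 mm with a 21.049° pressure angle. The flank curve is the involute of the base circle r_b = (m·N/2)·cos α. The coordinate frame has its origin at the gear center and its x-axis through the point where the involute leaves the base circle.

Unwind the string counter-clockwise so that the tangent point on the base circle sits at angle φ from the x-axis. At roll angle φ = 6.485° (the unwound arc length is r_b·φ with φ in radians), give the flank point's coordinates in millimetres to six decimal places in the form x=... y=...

x=93.764044 y=0.044973

pitch radius r_p = m·N/2 = 2.593·77/2 = 99.830500
base radius r_b = r_p·cos α = 99.830500·cos 21.049° = 93.169171
roll angle φ = 6.485° = 0.11318460 rad
x = r_b·(cos φ + φ·sin φ) = 93.169171·(0.99360146 + 0.11318460·0.11294309) = 93.764044
y = r_b·(sin φ − φ·cos φ) = 93.169171·(0.11294309 − 0.11318460·0.99360146) = 0.044973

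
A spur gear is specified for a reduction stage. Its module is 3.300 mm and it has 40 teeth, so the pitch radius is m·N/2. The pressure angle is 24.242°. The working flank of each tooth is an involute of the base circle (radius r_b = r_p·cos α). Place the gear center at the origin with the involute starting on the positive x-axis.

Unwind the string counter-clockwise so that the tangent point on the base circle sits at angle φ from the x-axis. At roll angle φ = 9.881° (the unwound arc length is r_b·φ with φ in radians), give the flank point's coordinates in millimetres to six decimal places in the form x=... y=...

pitch radius r_p = m·N/2 = 3.300·40/2 = 66.000000
base radius r_b = r_p·cos α = 66.000000·cos 24.242° = 60.180079
roll angle φ = 9.881° = 0.17245598 rad
x = r_b·(cos φ + φ·sin φ) = 60.180079·(0.98516629 + 0.17245598·0.17160242) = 61.068346
y = r_b·(sin φ − φ·cos φ) = 60.180079·(0.17160242 − 0.17245598·0.98516629) = 0.102583

x=61.068346 y=0.102583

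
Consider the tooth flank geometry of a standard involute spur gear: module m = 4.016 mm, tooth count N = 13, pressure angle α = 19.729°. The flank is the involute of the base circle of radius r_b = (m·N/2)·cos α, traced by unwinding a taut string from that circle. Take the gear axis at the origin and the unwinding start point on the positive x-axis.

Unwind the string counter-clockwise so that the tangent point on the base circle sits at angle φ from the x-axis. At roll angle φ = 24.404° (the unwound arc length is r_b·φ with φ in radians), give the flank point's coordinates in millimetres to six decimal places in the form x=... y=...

pitch radius r_p = m·N/2 = 4.016·13/2 = 26.104000
base radius r_b = r_p·cos α = 26.104000·cos 19.729° = 24.571690
roll angle φ = 24.404° = 0.42593015 rad
x = r_b·(cos φ + φ·sin φ) = 24.571690·(0.91065482 + 0.42593015·0.41316801) = 26.700471
y = r_b·(sin φ − φ·cos φ) = 24.571690·(0.41316801 − 0.42593015·0.91065482) = 0.621483

x=26.700471 y=0.621483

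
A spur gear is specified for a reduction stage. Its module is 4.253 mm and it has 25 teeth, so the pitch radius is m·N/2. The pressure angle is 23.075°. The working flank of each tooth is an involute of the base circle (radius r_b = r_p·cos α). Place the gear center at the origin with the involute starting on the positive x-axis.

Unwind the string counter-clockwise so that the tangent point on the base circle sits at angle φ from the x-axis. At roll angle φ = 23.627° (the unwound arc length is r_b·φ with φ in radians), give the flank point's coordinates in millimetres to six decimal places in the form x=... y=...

pitch radius r_p = m·N/2 = 4.253·25/2 = 53.162500
base radius r_b = r_p·cos α = 53.162500·cos 23.075° = 48.909107
roll angle φ = 23.627° = 0.41236894 rad
x = r_b·(cos φ + φ·sin φ) = 48.909107·(0.91617397 + 0.41236894·0.40078081) = 52.892437
y = r_b·(sin φ − φ·cos φ) = 48.909107·(0.40078081 − 0.41236894·0.91617397) = 1.123888

x=52.892437 y=1.123888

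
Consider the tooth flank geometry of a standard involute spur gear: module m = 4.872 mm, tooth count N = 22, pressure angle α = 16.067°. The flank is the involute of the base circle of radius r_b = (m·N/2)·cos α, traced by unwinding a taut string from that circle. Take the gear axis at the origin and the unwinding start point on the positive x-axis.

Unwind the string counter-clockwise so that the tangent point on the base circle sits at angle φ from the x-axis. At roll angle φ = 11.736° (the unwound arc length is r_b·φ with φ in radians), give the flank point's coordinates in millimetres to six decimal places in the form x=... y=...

pitch radius r_p = m·N/2 = 4.872·22/2 = 53.592000
base radius r_b = r_p·cos α = 53.592000·cos 16.067° = 51.498628
roll angle φ = 11.736° = 0.20483184 rad
x = r_b·(cos φ + φ·sin φ) = 51.498628·(0.97909520 + 0.20483184·0.20340252) = 52.567663
y = r_b·(sin φ − φ·cos φ) = 51.498628·(0.20340252 − 0.20483184·0.97909520) = 0.146907

x=52.567663 y=0.146907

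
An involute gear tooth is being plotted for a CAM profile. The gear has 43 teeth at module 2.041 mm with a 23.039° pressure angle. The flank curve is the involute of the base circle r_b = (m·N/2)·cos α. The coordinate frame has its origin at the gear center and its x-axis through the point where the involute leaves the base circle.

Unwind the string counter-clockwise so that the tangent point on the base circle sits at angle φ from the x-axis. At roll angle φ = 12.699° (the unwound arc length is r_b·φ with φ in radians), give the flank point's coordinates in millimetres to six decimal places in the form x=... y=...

x=41.361155 y=0.145837

pitch radius r_p = m·N/2 = 2.041·43/2 = 43.881500
base radius r_b = r_p·cos α = 43.881500·cos 23.039° = 40.381454
roll angle φ = 12.699° = 0.22163936 rad
x = r_b·(cos φ + φ·sin φ) = 40.381454·(0.97553838 + 0.22163936·0.21982918) = 41.361155
y = r_b·(sin φ − φ·cos φ) = 40.381454·(0.21982918 − 0.22163936·0.97553838) = 0.145837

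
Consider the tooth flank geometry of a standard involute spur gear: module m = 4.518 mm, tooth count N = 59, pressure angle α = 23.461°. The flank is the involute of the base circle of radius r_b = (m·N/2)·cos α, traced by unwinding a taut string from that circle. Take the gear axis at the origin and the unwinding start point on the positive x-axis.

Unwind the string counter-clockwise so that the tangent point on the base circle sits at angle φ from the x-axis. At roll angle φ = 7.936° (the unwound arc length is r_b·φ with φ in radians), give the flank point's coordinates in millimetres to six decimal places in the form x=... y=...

pitch radius r_p = m·N/2 = 4.518·59/2 = 133.281000
base radius r_b = r_p·cos α = 133.281000·cos 23.461° = 122.262831
roll angle φ = 7.936° = 0.13850933 rad
x = r_b·(cos φ + φ·sin φ) = 122.262831·(0.99042291 + 0.13850933·0.13806687) = 123.430008
y = r_b·(sin φ − φ·cos φ) = 122.262831·(0.13806687 − 0.13850933·0.99042291) = 0.108088

x=123.430008 y=0.108088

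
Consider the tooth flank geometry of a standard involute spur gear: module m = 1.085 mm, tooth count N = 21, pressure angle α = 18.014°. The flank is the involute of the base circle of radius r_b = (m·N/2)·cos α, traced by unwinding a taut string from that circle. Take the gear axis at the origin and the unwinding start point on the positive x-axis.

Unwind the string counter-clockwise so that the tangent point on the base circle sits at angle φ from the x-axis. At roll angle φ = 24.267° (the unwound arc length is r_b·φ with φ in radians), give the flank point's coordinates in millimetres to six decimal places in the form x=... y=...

x=11.762639 y=0.269488

pitch radius r_p = m·N/2 = 1.085·21/2 = 11.392500
base radius r_b = r_p·cos α = 11.392500·cos 18.014° = 10.834051
roll angle φ = 24.267° = 0.42353905 rad
x = r_b·(cos φ + φ·sin φ) = 10.834051·(0.91164014 + 0.42353905·0.41098936) = 11.762639
y = r_b·(sin φ − φ·cos φ) = 10.834051·(0.41098936 − 0.42353905·0.91164014) = 0.269488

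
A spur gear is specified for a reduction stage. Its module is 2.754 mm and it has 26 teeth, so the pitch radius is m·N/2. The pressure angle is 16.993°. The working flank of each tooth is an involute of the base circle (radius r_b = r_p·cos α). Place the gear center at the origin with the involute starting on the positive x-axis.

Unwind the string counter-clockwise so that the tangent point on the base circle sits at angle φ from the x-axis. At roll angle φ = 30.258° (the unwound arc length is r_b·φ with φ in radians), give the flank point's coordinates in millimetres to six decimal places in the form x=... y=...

pitch radius r_p = m·N/2 = 2.754·26/2 = 35.802000
base radius r_b = r_p·cos α = 35.802000·cos 16.993° = 34.238901
roll angle φ = 30.258° = 0.52810173 rad
x = r_b·(cos φ + φ·sin φ) = 34.238901·(0.86376516 + 0.52810173·0.50389459) = 38.685602
y = r_b·(sin φ − φ·cos φ) = 34.238901·(0.50389459 − 0.52810173·0.86376516) = 1.634521

x=38.685602 y=1.634521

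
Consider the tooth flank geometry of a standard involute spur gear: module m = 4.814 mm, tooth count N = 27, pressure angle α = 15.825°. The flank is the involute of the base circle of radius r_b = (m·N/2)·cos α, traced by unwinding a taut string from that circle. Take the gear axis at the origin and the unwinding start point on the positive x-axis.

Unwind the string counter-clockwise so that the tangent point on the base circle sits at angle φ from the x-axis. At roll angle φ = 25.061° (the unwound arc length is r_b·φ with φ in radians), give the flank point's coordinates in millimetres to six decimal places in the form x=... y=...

pitch radius r_p = m·N/2 = 4.814·27/2 = 64.989000
base radius r_b = r_p·cos α = 64.989000·cos 15.825° = 62.525858
roll angle φ = 25.061° = 0.43739696 rad
x = r_b·(cos φ + φ·sin φ) = 62.525858·(0.90585733 + 0.43739696·0.42358292) = 68.223916
y = r_b·(sin φ − φ·cos φ) = 62.525858·(0.42358292 − 0.43739696·0.90585733) = 1.710937

x=68.223916 y=1.710937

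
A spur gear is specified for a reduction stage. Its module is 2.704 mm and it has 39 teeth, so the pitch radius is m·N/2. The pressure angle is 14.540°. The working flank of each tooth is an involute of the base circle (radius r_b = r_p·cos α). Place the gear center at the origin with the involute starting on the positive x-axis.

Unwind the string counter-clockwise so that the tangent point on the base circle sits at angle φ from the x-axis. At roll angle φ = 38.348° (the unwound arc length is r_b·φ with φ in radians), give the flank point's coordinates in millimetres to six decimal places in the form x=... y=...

pitch radius r_p = m·N/2 = 2.704·39/2 = 52.728000
base radius r_b = r_p·cos α = 52.728000·cos 14.540° = 51.039260
roll angle φ = 38.348° = 0.66929886 rad
x = r_b·(cos φ + φ·sin φ) = 51.039260·(0.78425687 + 0.66929886·0.62043627) = 61.222314
y = r_b·(sin φ − φ·cos φ) = 51.039260·(0.62043627 − 0.66929886·0.78425687) = 4.875986

x=61.222314 y=4.875986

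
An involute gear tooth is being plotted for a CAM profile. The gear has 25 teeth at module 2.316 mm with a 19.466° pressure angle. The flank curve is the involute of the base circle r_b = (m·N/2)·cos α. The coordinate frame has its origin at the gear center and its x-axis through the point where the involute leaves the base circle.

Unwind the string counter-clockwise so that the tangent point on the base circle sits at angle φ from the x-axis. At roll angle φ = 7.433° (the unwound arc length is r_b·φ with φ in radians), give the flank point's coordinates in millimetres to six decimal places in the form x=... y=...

x=27.523924 y=0.019832

pitch radius r_p = m·N/2 = 2.316·25/2 = 28.950000
base radius r_b = r_p·cos α = 28.950000·cos 19.466° = 27.295201
roll angle φ = 7.433° = 0.12973032 rad
x = r_b·(cos φ + φ·sin φ) = 27.295201·(0.99159682 + 0.12973032·0.12936674) = 27.523924
y = r_b·(sin φ − φ·cos φ) = 27.295201·(0.12936674 − 0.12973032·0.99159682) = 0.019832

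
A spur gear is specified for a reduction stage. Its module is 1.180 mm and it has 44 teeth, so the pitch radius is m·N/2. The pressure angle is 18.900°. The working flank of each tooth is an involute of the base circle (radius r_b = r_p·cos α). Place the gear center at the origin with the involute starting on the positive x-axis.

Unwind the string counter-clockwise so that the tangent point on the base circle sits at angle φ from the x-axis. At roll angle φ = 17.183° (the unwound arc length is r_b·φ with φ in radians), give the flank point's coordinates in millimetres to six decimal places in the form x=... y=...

x=25.640145 y=0.218843

pitch radius r_p = m·N/2 = 1.180·44/2 = 25.960000
base radius r_b = r_p·cos α = 25.960000·cos 18.900° = 24.560376
roll angle φ = 17.183° = 0.29989993 rad
x = r_b·(cos φ + φ·sin φ) = 24.560376·(0.95536606 + 0.29989993·0.29542460) = 25.640145
y = r_b·(sin φ − φ·cos φ) = 24.560376·(0.29542460 − 0.29989993·0.95536606) = 0.218843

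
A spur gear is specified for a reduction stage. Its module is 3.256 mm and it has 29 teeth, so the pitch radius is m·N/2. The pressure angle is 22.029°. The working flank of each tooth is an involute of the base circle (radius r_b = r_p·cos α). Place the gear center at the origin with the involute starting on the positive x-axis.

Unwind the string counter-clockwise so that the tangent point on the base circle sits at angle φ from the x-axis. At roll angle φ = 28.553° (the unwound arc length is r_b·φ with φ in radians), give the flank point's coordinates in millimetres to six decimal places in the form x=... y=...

x=48.866940 y=1.761049

pitch radius r_p = m·N/2 = 3.256·29/2 = 47.212000
base radius r_b = r_p·cos α = 47.212000·cos 22.029° = 43.765247
roll angle φ = 28.553° = 0.49834386 rad
x = r_b·(cos φ + φ·sin φ) = 43.765247·(0.87837535 + 0.49834386·0.47797148) = 48.866940
y = r_b·(sin φ − φ·cos φ) = 43.765247·(0.47797148 − 0.49834386·0.87837535) = 1.761049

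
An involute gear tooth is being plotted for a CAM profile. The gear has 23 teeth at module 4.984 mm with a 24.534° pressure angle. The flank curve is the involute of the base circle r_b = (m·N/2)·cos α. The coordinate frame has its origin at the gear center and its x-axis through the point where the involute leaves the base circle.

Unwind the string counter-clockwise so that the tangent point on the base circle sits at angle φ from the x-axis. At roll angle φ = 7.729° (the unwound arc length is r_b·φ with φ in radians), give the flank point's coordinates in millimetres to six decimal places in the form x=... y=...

pitch radius r_p = m·N/2 = 4.984·23/2 = 57.316000
base radius r_b = r_p·cos α = 57.316000·cos 24.534° = 52.141226
roll angle φ = 7.729° = 0.13489650 rad
x = r_b·(cos φ + φ·sin φ) = 52.141226·(0.99091526 + 0.13489650·0.13448775) = 52.613479
y = r_b·(sin φ − φ·cos φ) = 52.141226·(0.13448775 − 0.13489650·0.99091526) = 0.042586

x=52.613479 y=0.042586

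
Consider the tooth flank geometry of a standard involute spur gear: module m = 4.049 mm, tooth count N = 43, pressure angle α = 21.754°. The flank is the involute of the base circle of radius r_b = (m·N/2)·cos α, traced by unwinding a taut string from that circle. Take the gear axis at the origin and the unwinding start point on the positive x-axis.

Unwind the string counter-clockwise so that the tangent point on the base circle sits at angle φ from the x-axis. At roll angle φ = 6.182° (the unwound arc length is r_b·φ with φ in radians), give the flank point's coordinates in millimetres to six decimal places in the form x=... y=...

x=81.323136 y=0.033814

pitch radius r_p = m·N/2 = 4.049·43/2 = 87.053500
base radius r_b = r_p·cos α = 87.053500·cos 21.754° = 80.853870
roll angle φ = 6.182° = 0.10789625 rad
x = r_b·(cos φ + φ·sin φ) = 80.853870·(0.99418484 + 0.10789625·0.10768703) = 81.323136
y = r_b·(sin φ − φ·cos φ) = 80.853870·(0.10768703 − 0.10789625·0.99418484) = 0.033814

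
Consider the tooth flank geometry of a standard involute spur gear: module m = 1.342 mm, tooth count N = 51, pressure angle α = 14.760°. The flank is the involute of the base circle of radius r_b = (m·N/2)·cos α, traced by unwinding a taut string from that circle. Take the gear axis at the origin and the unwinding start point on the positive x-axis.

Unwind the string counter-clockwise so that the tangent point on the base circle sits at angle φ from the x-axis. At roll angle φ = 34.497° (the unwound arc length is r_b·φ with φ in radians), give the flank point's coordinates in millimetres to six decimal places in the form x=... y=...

pitch radius r_p = m·N/2 = 1.342·51/2 = 34.221000
base radius r_b = r_p·cos α = 34.221000·cos 14.760° = 33.091758
roll angle φ = 34.497° = 0.60208623 rad
x = r_b·(cos φ + φ·sin φ) = 33.091758·(0.82415584 + 0.60208623·0.56636309) = 38.557036
y = r_b·(sin φ − φ·cos φ) = 33.091758·(0.56636309 − 0.60208623·0.82415584) = 2.321393

x=38.557036 y=2.321393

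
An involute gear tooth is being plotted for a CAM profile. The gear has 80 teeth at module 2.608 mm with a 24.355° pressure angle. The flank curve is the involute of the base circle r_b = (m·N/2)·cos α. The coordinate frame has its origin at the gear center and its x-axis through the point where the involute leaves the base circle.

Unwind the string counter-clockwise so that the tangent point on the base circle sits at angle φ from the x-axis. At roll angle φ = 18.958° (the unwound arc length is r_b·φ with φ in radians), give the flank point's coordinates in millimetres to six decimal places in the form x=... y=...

pitch radius r_p = m·N/2 = 2.608·80/2 = 104.320000
base radius r_b = r_p·cos α = 104.320000·cos 24.355° = 95.036337
roll angle φ = 18.958° = 0.33087952 rad
x = r_b·(cos φ + φ·sin φ) = 95.036337·(0.94575698 + 0.33087952·0.32487497) = 100.097160
y = r_b·(sin φ − φ·cos φ) = 95.036337·(0.32487497 − 0.33087952·0.94575698) = 1.135052

x=100.097160 y=1.135052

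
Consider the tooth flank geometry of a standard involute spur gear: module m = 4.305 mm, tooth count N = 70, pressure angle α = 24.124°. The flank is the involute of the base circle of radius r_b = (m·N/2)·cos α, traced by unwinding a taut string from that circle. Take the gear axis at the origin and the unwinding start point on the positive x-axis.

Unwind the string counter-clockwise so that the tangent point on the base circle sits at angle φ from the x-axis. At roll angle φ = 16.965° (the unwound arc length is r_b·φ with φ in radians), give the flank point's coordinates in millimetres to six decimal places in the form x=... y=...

x=143.412174 y=1.179538

pitch radius r_p = m·N/2 = 4.305·70/2 = 150.675000
base radius r_b = r_p·cos α = 150.675000·cos 24.124° = 137.515506
roll angle φ = 16.965° = 0.29609511 rad
x = r_b·(cos φ + φ·sin φ) = 137.515506·(0.95648318 + 0.29609511·0.29178748) = 143.412174
y = r_b·(sin φ − φ·cos φ) = 137.515506·(0.29178748 − 0.29609511·0.95648318) = 1.179538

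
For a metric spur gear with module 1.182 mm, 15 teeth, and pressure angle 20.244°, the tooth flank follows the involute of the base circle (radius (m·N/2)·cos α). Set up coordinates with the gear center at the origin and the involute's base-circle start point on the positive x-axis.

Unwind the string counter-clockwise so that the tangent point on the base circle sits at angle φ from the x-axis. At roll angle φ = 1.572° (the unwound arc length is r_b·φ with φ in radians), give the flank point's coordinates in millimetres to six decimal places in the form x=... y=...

pitch radius r_p = m·N/2 = 1.182·15/2 = 8.865000
base radius r_b = r_p·cos α = 8.865000·cos 20.244° = 8.317387
roll angle φ = 1.572° = 0.02743658 rad
x = r_b·(cos φ + φ·sin φ) = 8.317387·(0.99962364 + 0.02743658·0.02743313) = 8.320517
y = r_b·(sin φ − φ·cos φ) = 8.317387·(0.02743313 − 0.02743658·0.99962364) = 0.000057

x=8.320517 y=0.000057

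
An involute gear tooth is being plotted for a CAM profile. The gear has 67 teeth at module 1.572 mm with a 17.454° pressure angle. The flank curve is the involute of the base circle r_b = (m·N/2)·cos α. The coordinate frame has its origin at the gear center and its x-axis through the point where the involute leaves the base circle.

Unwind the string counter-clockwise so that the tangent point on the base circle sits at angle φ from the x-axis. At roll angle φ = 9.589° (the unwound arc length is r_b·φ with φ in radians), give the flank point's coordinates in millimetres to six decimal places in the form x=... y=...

x=50.935976 y=0.078278

pitch radius r_p = m·N/2 = 1.572·67/2 = 52.662000
base radius r_b = r_p·cos α = 52.662000·cos 17.454° = 50.237340
roll angle φ = 9.589° = 0.16735962 rad
x = r_b·(cos φ + φ·sin φ) = 50.237340·(0.98602804 + 0.16735962·0.16657945) = 50.935976
y = r_b·(sin φ − φ·cos φ) = 50.237340·(0.16657945 − 0.16735962·0.98602804) = 0.078278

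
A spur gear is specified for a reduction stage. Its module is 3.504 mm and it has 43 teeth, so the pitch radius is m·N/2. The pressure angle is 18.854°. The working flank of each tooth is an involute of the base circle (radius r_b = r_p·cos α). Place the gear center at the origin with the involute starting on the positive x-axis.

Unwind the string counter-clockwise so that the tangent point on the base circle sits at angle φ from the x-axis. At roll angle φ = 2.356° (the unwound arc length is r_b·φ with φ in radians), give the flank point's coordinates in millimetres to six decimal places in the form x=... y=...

x=71.354103 y=0.001652

pitch radius r_p = m·N/2 = 3.504·43/2 = 75.336000
base radius r_b = r_p·cos α = 75.336000·cos 18.854° = 71.293855
roll angle φ = 2.356° = 0.04111996 rad
x = r_b·(cos φ + φ·sin φ) = 71.293855·(0.99915469 + 0.04111996·0.04110837) = 71.354103
y = r_b·(sin φ − φ·cos φ) = 71.293855·(0.04110837 − 0.04111996·0.99915469) = 0.001652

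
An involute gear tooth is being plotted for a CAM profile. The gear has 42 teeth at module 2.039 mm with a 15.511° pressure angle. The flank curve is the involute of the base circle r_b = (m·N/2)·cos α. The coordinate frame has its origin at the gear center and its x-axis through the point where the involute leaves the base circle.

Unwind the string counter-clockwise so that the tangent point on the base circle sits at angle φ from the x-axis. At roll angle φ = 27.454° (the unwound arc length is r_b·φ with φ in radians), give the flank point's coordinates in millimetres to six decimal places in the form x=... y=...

pitch radius r_p = m·N/2 = 2.039·42/2 = 42.819000
base radius r_b = r_p·cos α = 42.819000·cos 15.511° = 41.259495
roll angle φ = 27.454° = 0.47916269 rad
x = r_b·(cos φ + φ·sin φ) = 41.259495·(0.88738126 + 0.47916269·0.46103633) = 45.727596
y = r_b·(sin φ − φ·cos φ) = 41.259495·(0.46103633 − 0.47916269·0.88738126) = 1.478589

x=45.727596 y=1.478589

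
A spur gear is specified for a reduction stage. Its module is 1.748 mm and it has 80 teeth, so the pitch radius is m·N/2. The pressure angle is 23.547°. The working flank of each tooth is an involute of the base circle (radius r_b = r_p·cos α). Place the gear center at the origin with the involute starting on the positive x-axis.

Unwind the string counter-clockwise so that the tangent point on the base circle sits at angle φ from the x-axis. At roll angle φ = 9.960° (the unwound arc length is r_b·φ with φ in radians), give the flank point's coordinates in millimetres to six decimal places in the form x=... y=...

x=65.059117 y=0.111897

pitch radius r_p = m·N/2 = 1.748·80/2 = 69.920000
base radius r_b = r_p·cos α = 69.920000·cos 23.547° = 64.097948
roll angle φ = 9.960° = 0.17383479 rad
x = r_b·(cos φ + φ·sin φ) = 64.097948·(0.98492874 + 0.17383479·0.17296061) = 65.059117
y = r_b·(sin φ − φ·cos φ) = 64.097948·(0.17296061 − 0.17383479·0.98492874) = 0.111897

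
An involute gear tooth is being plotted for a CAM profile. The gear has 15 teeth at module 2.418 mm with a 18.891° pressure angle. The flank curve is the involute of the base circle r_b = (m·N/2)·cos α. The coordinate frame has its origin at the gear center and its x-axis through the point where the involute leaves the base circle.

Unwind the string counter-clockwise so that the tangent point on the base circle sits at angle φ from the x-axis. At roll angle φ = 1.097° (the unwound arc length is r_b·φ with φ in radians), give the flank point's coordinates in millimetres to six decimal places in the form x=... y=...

pitch radius r_p = m·N/2 = 2.418·15/2 = 18.135000
base radius r_b = r_p·cos α = 18.135000·cos 18.891° = 17.158180
roll angle φ = 1.097° = 0.01914626 rad
x = r_b·(cos φ + φ·sin φ) = 17.158180·(0.99981672 + 0.01914626·0.01914509) = 17.161325
y = r_b·(sin φ − φ·cos φ) = 17.158180·(0.01914509 − 0.01914626·0.99981672) = 0.000040

x=17.161325 y=0.000040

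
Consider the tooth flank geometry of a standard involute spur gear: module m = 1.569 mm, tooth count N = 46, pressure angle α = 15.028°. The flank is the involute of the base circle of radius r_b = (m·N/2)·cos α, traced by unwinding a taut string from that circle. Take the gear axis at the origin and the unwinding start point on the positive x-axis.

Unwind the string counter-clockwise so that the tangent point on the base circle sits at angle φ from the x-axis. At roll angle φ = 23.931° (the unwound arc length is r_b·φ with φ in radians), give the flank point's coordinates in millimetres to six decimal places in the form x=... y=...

pitch radius r_p = m·N/2 = 1.569·46/2 = 36.087000
base radius r_b = r_p·cos α = 36.087000·cos 15.028° = 34.852797
roll angle φ = 23.931° = 0.41767474 rad
x = r_b·(cos φ + φ·sin φ) = 34.852797·(0.91403462 + 0.41767474·0.40563619) = 37.761563
y = r_b·(sin φ − φ·cos φ) = 34.852797·(0.40563619 − 0.41767474·0.91403462) = 0.831832

x=37.761563 y=0.831832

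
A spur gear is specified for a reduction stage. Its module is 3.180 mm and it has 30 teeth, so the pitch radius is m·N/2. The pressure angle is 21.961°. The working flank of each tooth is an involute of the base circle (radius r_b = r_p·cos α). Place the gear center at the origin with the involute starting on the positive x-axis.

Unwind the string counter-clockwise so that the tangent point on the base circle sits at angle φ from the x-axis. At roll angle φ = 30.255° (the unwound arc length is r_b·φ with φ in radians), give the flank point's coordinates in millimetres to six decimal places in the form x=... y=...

pitch radius r_p = m·N/2 = 3.180·30/2 = 47.700000
base radius r_b = r_p·cos α = 47.700000·cos 21.961° = 44.238822
roll angle φ = 30.255° = 0.52804937 rad
x = r_b·(cos φ + φ·sin φ) = 44.238822·(0.86379154 + 0.52804937·0.50384936) = 49.983184
y = r_b·(sin φ − φ·cos φ) = 44.238822·(0.50384936 − 0.52804937·0.86379154) = 2.111288

x=49.983184 y=2.111288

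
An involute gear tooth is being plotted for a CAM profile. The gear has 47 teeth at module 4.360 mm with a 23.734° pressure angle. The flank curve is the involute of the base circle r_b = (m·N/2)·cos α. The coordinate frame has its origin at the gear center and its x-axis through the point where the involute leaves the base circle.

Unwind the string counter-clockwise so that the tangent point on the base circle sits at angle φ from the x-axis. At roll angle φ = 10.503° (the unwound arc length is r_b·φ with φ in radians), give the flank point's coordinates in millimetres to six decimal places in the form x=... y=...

x=95.357018 y=0.191941

pitch radius r_p = m·N/2 = 4.360·47/2 = 102.460000
base radius r_b = r_p·cos α = 102.460000·cos 23.734° = 93.794334
roll angle φ = 10.503° = 0.18331193 rad
x = r_b·(cos φ + φ·sin φ) = 93.794334·(0.98324536 + 0.18331193·0.18228701) = 95.357018
y = r_b·(sin φ − φ·cos φ) = 93.794334·(0.18228701 − 0.18331193·0.98324536) = 0.191941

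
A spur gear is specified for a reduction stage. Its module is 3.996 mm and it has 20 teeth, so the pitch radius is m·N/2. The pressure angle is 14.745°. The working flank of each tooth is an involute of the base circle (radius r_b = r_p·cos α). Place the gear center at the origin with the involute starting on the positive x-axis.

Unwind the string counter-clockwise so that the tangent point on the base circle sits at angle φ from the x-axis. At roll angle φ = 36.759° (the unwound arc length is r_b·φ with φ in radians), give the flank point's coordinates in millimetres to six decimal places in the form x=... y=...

pitch radius r_p = m·N/2 = 3.996·20/2 = 39.960000
base radius r_b = r_p·cos α = 39.960000·cos 14.745° = 38.644043
roll angle φ = 36.759° = 0.64156558 rad
x = r_b·(cos φ + φ·sin φ) = 38.644043·(0.80115982 + 0.64156558·0.59845045) = 45.797250
y = r_b·(sin φ − φ·cos φ) = 38.644043·(0.59845045 − 0.64156558·0.80115982) = 3.263640

x=45.797250 y=3.263640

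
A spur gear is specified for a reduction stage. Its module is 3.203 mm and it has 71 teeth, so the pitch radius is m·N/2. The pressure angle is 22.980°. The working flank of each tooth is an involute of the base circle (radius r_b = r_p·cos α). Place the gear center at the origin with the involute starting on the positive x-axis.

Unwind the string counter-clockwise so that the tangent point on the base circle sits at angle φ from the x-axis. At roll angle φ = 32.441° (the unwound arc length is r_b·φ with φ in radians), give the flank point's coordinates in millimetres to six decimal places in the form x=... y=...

pitch radius r_p = m·N/2 = 3.203·71/2 = 113.706500
base radius r_b = r_p·cos α = 113.706500·cos 22.980° = 104.682887
roll angle φ = 32.441° = 0.56620226 rad
x = r_b·(cos φ + φ·sin φ) = 104.682887·(0.84394428 + 0.56620226·0.53643085) = 120.141685
y = r_b·(sin φ − φ·cos φ) = 104.682887·(0.53643085 − 0.56620226·0.84394428) = 6.133128

x=120.141685 y=6.133128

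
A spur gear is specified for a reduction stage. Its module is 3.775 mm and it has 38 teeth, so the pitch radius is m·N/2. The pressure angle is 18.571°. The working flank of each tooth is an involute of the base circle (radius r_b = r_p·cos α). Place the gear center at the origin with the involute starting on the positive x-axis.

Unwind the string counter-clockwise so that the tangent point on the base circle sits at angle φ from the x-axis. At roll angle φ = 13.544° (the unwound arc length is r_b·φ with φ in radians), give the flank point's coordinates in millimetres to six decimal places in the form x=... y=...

x=69.863419 y=0.297694

pitch radius r_p = m·N/2 = 3.775·38/2 = 71.725000
base radius r_b = r_p·cos α = 71.725000·cos 18.571° = 67.990260
roll angle φ = 13.544° = 0.23638739 rad
x = r_b·(cos φ + φ·sin φ) = 67.990260·(0.97219036 + 0.23638739·0.23419202) = 69.863419
y = r_b·(sin φ − φ·cos φ) = 67.990260·(0.23419202 − 0.23638739·0.97219036) = 0.297694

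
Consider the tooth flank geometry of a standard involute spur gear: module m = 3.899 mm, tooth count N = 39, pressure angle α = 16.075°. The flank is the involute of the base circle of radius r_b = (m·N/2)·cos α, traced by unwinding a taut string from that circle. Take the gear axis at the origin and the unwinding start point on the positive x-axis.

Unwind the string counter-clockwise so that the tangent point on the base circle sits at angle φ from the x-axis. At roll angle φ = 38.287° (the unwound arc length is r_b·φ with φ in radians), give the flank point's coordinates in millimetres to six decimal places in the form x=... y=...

x=87.592948 y=6.947246

pitch radius r_p = m·N/2 = 3.899·39/2 = 76.030500
base radius r_b = r_p·cos α = 76.030500·cos 16.075° = 73.057712
roll angle φ = 38.287° = 0.66823421 rad
x = r_b·(cos φ + φ·sin φ) = 73.057712·(0.78491697 + 0.66823421·0.61960096) = 87.592948
y = r_b·(sin φ − φ·cos φ) = 73.057712·(0.61960096 − 0.66823421·0.78491697) = 6.947246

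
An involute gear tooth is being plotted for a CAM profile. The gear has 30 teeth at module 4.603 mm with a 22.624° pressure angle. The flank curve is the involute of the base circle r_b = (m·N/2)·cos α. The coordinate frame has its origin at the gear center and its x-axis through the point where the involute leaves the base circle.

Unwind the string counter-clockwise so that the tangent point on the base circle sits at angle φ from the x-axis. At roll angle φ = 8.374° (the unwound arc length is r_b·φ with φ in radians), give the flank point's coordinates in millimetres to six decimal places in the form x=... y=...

x=64.408986 y=0.066182

pitch radius r_p = m·N/2 = 4.603·30/2 = 69.045000
base radius r_b = r_p·cos α = 69.045000·cos 22.624° = 63.731929
roll angle φ = 8.374° = 0.14615387 rad
x = r_b·(cos φ + φ·sin φ) = 63.731929·(0.98933852 + 0.14615387·0.14563410) = 64.408986
y = r_b·(sin φ − φ·cos φ) = 63.731929·(0.14563410 − 0.14615387·0.98933852) = 0.066182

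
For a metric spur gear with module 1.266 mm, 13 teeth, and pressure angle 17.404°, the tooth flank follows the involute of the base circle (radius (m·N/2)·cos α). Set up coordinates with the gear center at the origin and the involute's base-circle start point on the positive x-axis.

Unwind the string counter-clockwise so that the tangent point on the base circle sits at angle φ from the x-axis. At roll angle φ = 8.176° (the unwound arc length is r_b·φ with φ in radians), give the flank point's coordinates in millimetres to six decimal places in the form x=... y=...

pitch radius r_p = m·N/2 = 1.266·13/2 = 8.229000
base radius r_b = r_p·cos α = 8.229000·cos 17.404° = 7.852272
roll angle φ = 8.176° = 0.14269812 rad
x = r_b·(cos φ + φ·sin φ) = 7.852272·(0.98983589 + 0.14269812·0.14221432) = 7.931812
y = r_b·(sin φ − φ·cos φ) = 7.852272·(0.14221432 − 0.14269812·0.98983589) = 0.007590

x=7.931812 y=0.007590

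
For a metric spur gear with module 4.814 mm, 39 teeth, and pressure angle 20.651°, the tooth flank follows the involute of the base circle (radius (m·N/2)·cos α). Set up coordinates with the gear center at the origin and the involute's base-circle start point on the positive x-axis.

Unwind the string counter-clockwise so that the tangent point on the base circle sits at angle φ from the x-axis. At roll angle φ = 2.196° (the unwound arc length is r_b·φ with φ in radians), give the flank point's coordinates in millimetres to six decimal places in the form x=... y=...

x=87.905778 y=0.001648

pitch radius r_p = m·N/2 = 4.814·39/2 = 93.873000
base radius r_b = r_p·cos α = 93.873000·cos 20.651° = 87.841283
roll angle φ = 2.196° = 0.03832743 rad
x = r_b·(cos φ + φ·sin φ) = 87.841283·(0.99926559 + 0.03832743·0.03831805) = 87.905778
y = r_b·(sin φ − φ·cos φ) = 87.841283·(0.03831805 − 0.03832743·0.99926559) = 0.001648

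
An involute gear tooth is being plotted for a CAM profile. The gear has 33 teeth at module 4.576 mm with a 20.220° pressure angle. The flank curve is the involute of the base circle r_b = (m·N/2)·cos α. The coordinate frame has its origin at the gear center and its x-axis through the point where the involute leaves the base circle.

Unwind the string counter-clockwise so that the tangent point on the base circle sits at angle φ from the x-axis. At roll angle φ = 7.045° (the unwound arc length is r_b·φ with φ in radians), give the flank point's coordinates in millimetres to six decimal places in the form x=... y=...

pitch radius r_p = m·N/2 = 4.576·33/2 = 75.504000
base radius r_b = r_p·cos α = 75.504000·cos 20.220° = 70.850872
roll angle φ = 7.045° = 0.12295845 rad
x = r_b·(cos φ + φ·sin φ) = 70.850872·(0.99245013 + 0.12295845·0.12264885) = 71.384439
y = r_b·(sin φ − φ·cos φ) = 70.850872·(0.12264885 − 0.12295845·0.99245013) = 0.043837

x=71.384439 y=0.043837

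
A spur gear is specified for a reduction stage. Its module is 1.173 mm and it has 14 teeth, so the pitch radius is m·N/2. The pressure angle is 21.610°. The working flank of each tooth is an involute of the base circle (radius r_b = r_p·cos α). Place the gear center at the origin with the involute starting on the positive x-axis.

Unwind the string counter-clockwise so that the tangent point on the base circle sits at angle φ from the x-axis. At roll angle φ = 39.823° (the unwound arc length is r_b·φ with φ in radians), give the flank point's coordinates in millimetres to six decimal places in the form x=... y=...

x=9.260982 y=0.813824

pitch radius r_p = m·N/2 = 1.173·14/2 = 8.211000
base radius r_b = r_p·cos α = 8.211000·cos 21.610° = 7.633867
roll angle φ = 39.823° = 0.69504247 rad
x = r_b·(cos φ + φ·sin φ) = 7.633867·(0.76802651 + 0.69504247·0.64041806) = 9.260982
y = r_b·(sin φ − φ·cos φ) = 7.633867·(0.64041806 − 0.69504247·0.76802651) = 0.813824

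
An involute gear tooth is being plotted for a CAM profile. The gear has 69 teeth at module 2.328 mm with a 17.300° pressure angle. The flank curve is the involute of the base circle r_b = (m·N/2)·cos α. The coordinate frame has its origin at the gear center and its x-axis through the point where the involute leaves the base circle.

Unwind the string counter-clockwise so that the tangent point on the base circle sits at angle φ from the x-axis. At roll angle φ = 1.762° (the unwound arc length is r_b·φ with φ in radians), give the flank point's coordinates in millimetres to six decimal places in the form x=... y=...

x=76.718820 y=0.000743

pitch radius r_p = m·N/2 = 2.328·69/2 = 80.316000
base radius r_b = r_p·cos α = 80.316000·cos 17.300° = 76.682568
roll angle φ = 1.762° = 0.03075270 rad
x = r_b·(cos φ + φ·sin φ) = 76.682568·(0.99952717 + 0.03075270·0.03074785) = 76.718820
y = r_b·(sin φ − φ·cos φ) = 76.682568·(0.03074785 − 0.03075270·0.99952717) = 0.000743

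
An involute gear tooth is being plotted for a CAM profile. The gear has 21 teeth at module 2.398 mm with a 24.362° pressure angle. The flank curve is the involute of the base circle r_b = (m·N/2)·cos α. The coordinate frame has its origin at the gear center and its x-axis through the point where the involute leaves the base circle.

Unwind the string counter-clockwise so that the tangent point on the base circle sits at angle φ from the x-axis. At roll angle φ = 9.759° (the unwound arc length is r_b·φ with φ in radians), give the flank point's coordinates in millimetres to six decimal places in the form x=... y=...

x=23.267303 y=0.037671

pitch radius r_p = m·N/2 = 2.398·21/2 = 25.179000
base radius r_b = r_p·cos α = 25.179000·cos 24.362° = 22.936997
roll angle φ = 9.759° = 0.17032668 rad
x = r_b·(cos φ + φ·sin φ) = 22.936997·(0.98552945 + 0.17032668·0.16950431) = 23.267303
y = r_b·(sin φ − φ·cos φ) = 22.936997·(0.16950431 − 0.17032668·0.98552945) = 0.037671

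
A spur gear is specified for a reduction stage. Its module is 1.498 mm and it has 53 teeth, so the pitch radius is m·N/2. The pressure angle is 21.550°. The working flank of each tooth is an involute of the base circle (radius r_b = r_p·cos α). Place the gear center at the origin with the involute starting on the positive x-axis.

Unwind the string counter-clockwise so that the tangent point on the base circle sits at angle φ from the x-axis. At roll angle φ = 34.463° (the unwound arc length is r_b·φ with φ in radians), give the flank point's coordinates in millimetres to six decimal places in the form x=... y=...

x=43.009082 y=2.582627

pitch radius r_p = m·N/2 = 1.498·53/2 = 39.697000
base radius r_b = r_p·cos α = 39.697000·cos 21.550° = 36.922076
roll angle φ = 34.463° = 0.60149282 rad
x = r_b·(cos φ + φ·sin φ) = 36.922076·(0.82449179 + 0.60149282·0.56587392) = 43.009082
y = r_b·(sin φ − φ·cos φ) = 36.922076·(0.56587392 − 0.60149282·0.82449179) = 2.582627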